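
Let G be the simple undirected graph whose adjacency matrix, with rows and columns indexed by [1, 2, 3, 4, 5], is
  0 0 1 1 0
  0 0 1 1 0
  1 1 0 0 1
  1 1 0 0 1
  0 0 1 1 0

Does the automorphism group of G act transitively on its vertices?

Automorphisms preserve degree, but G has vertices of degree 2 and vertices of degree 3; no automorphism maps one to the other, so G is not vertex-transitive.

No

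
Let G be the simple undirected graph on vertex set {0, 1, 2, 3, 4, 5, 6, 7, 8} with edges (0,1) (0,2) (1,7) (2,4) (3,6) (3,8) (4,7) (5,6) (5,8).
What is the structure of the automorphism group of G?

D_4 × D_5

G has two connected components, {0, 1, 2, 4, 7} and {3, 5, 6, 8}; each is 2-regular, so G = C_5 ⊔ C_4. The components are non-isomorphic (different sizes), so Aut(G) = Aut(C_4) × Aut(C_5) = D_4 × D_5 of order 8·10 = 80.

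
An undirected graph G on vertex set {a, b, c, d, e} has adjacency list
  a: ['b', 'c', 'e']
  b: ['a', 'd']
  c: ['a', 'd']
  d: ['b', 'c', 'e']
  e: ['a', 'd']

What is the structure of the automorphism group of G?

The vertices split by degree into {a, d} (degree 3) and {b, c, e} (degree 2); every edge runs between the two parts, so G is the complete bipartite graph K_{2,3}. The parts have unequal sizes, so no automorphism swaps them; each part is permuted independently, giving S_2 × S_3 of order 2!·3! = 12.

S_2 × S_3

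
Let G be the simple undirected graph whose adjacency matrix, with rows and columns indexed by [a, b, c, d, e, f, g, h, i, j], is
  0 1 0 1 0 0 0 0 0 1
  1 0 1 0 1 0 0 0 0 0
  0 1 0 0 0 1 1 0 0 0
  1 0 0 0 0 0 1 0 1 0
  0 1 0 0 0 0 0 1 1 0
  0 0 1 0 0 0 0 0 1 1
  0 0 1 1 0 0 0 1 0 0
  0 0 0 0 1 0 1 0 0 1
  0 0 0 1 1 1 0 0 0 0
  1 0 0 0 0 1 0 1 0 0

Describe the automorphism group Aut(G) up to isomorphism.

G is 3-regular on 10 vertices with no triangles and no 4-cycles (girth 5): this is the Petersen graph. Viewing the Petersen graph as the Kneser graph K(5,2) — vertices are 2-subsets of {1,…,5}, edges join disjoint pairs — its automorphisms are exactly the permutations of the 5-element set, so Aut ≅ S_5 of order 120.

the symmetric group S_5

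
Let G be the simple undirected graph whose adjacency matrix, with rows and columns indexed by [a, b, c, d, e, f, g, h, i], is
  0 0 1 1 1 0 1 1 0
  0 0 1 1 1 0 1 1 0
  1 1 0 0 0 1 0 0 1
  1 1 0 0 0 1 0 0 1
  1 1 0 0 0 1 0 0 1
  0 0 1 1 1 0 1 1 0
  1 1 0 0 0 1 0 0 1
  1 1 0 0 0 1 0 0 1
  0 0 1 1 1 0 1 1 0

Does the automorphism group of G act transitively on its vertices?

Automorphisms preserve degree, but G has vertices of degree 4 and vertices of degree 5; no automorphism maps one to the other, so G is not vertex-transitive.

No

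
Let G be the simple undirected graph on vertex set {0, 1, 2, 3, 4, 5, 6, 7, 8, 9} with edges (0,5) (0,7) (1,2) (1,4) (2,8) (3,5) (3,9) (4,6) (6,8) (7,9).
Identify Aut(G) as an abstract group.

G has two connected components, {0, 3, 5, 7, 9} and {1, 2, 4, 6, 8}; each is 2-regular, so G = C_5 ⊔ C_5. Aut of a disjoint union of two copies of C_5 is the wreath product D_5 ≀ Z_2, of order 2·10² = 200.

D_5 ≀ Z_2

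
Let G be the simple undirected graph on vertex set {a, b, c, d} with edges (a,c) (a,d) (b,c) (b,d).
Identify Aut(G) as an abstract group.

G is 2-regular and bipartite on 2^2 = 4 vertices with girth 4; it is the hypercube graph Q_2. The symmetry group of the 2-cube is the hyperoctahedral group B_2 = Z_2 ≀ S_2, of order 2^2·2! = 8.

the hyperoctahedral group B_2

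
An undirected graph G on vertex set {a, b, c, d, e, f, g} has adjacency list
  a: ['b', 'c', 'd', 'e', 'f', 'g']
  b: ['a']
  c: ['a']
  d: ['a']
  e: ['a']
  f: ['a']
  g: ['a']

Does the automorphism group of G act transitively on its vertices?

No

Vertex a is the only vertex of degree 6, so every automorphism fixes it; G is not vertex-transitive.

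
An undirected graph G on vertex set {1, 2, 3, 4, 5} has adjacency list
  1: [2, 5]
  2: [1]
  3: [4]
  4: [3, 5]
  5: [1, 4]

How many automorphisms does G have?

The degree sequence is [2, 1, 1, 2, 2]; the two degree-1 vertices 2 and 3 are the ends of a path, so G = P_5. The only nontrivial automorphism of a path is the end-to-end reflection, so Aut(G) ≅ Z_2.

2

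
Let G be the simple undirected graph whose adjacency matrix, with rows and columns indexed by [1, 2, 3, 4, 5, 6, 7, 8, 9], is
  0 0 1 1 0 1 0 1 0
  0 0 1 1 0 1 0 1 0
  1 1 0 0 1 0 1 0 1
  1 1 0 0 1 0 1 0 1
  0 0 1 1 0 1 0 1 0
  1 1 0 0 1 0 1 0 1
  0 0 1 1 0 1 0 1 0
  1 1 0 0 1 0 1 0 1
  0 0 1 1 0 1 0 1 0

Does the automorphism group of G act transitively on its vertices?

No

Automorphisms preserve degree, but G has vertices of degree 4 and vertices of degree 5; no automorphism maps one to the other, so G is not vertex-transitive.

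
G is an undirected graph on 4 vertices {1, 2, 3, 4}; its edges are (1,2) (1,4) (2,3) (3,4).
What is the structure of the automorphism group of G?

G is 2-regular and bipartite on 2^2 = 4 vertices with girth 4; it is the hypercube graph Q_2. The symmetry group of the 2-cube is the hyperoctahedral group B_2 = Z_2 ≀ S_2, of order 2^2·2! = 8.

the hyperoctahedral group B_2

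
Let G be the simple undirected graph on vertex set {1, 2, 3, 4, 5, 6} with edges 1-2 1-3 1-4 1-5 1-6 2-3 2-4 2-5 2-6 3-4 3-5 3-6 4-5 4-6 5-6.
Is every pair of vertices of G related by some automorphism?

All 6 vertices are pairwise adjacent: G = K_6. Any permutation of the 6 vertices preserves K_6, so Aut(K_6) = S_6 of order 6! = 720. This group acts transitively on the 6 vertices.

Yes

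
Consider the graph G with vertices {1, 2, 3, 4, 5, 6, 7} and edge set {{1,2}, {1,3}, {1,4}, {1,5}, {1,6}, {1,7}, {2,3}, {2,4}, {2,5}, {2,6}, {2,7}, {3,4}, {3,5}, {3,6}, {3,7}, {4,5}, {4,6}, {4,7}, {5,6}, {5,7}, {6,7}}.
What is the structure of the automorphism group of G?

Every vertex has degree 6, so G is the complete graph K_7. Any permutation of the 7 vertices preserves K_7, so Aut(K_7) = S_7 of order 7! = 5040.

the symmetric group on 7 letters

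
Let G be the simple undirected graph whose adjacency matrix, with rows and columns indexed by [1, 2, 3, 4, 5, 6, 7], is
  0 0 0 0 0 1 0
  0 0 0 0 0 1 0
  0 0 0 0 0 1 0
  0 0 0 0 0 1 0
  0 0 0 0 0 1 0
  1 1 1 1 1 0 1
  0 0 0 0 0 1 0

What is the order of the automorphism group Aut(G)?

Vertex 6 has degree 6 and every other vertex has degree 1, so G is the star K_{1,6} with centre 6. Any automorphism fixes the centre and permutes the 6 leaves freely, so Aut(G) ≅ S_6 of order 6! = 720.

720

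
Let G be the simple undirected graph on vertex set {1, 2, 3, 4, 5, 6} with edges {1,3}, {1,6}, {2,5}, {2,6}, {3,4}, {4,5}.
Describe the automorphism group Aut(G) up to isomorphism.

G is 2-regular and connected on 6 vertices, i.e. the cycle C_6. The automorphisms of the 6-cycle are exactly the symmetries of a regular 6-gon: the dihedral group D_6, |D_6| = 12.

D_6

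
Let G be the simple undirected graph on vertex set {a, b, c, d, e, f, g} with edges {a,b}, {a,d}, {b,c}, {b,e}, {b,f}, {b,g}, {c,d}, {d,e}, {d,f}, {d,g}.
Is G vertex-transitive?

Automorphisms preserve degree, but G has vertices of degree 2 and vertices of degree 5; no automorphism maps one to the other, so G is not vertex-transitive.

No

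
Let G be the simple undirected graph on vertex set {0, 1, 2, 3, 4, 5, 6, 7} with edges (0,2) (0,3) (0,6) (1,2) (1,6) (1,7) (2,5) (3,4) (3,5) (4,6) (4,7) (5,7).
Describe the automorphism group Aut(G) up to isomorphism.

Z_2^3 ⋊ S_3

G is 3-regular and bipartite on 2^3 = 8 vertices with girth 4; it is the hypercube graph Q_3. The symmetry group of the 3-cube is the hyperoctahedral group B_3 = Z_2 ≀ S_3, of order 2^3·3! = 48.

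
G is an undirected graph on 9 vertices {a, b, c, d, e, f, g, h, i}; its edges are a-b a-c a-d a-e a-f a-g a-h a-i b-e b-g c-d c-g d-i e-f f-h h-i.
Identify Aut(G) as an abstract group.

Vertex a is the unique vertex of degree 8; the remaining 8 vertices each have degree 3 and induce a cycle, so G is the wheel on 9 vertices with hub a. Every automorphism fixes the hub and acts on the rim 8-cycle, so Aut(G) ≅ Aut(C_8) = D_8 of order 16.

D_8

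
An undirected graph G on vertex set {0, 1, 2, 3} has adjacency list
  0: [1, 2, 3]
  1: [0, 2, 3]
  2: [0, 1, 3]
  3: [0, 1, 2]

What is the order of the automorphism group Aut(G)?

24

Every vertex has degree 3, so G is the complete graph K_4. Every bijection on the vertex set is an automorphism of K_4; hence Aut(K_4) ≅ S_4, order 24.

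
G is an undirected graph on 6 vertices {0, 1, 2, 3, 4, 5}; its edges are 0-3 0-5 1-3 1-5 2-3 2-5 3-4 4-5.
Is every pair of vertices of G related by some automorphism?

No

Automorphisms preserve degree, but G has vertices of degree 2 and vertices of degree 4; no automorphism maps one to the other, so G is not vertex-transitive.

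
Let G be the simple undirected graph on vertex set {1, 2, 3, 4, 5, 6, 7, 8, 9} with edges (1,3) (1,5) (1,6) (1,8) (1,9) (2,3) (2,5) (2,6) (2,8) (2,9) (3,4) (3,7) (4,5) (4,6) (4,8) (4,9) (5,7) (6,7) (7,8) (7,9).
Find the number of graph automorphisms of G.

The vertices split by degree into {1, 2, 4, 7} (degree 5) and {3, 5, 6, 8, 9} (degree 4); every edge runs between the two parts, so G is the complete bipartite graph K_{4,5}. The parts have unequal sizes, so no automorphism swaps them; each part is permuted independently, giving S_5 × S_4 of order 5!·4! = 2880.

2880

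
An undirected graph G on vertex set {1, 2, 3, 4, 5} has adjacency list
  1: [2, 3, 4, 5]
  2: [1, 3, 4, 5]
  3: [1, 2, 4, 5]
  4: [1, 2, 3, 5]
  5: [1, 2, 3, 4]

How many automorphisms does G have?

120

Every vertex has degree 4, so G is the complete graph K_5. Any permutation of the 5 vertices preserves K_5, so Aut(K_5) = S_5 of order 5! = 120.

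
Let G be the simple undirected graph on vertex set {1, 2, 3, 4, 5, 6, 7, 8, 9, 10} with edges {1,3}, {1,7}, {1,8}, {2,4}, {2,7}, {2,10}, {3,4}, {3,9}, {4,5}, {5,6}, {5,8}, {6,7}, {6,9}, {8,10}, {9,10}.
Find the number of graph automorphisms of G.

G is 3-regular on 10 vertices with no triangles and no 4-cycles (girth 5): this is the Petersen graph. Viewing the Petersen graph as the Kneser graph K(5,2) — vertices are 2-subsets of {1,…,5}, edges join disjoint pairs — its automorphisms are exactly the permutations of the 5-element set, so Aut ≅ S_5 of order 120.

120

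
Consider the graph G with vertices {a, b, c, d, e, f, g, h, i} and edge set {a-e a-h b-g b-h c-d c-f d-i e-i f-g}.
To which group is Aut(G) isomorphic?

G is 2-regular and connected on 9 vertices, i.e. the cycle C_9. The automorphisms of the 9-cycle are exactly the symmetries of a regular 9-gon: the dihedral group D_9, |D_9| = 18.

D_9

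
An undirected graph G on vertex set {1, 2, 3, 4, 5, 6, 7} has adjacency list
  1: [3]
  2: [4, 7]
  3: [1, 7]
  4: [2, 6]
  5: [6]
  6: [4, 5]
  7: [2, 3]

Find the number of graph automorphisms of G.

The degree sequence is [1, 2, 2, 2, 1, 2, 2]; the two degree-1 vertices 1 and 5 are the ends of a path, so G = P_7. A path has exactly one nontrivial symmetry — reversal — giving Aut(G) of order 2.

2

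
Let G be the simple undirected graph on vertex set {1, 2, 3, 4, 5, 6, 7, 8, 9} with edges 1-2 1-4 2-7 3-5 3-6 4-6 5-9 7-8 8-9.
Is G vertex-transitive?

Yes

Every vertex has degree 2 and the graph is connected, so G is the 9-cycle C_9. The automorphisms of the 9-cycle are exactly the symmetries of a regular 9-gon: the dihedral group D_9, |D_9| = 18. This group acts transitively on the 9 vertices.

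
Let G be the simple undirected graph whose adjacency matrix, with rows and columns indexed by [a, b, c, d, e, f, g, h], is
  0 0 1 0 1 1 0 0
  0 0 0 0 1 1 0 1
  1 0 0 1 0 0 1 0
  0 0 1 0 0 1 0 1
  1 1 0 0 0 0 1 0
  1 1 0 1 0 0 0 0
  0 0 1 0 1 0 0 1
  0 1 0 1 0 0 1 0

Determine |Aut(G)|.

48

G is 3-regular and bipartite on 2^3 = 8 vertices with girth 4; it is the hypercube graph Q_3. The symmetry group of the 3-cube is the hyperoctahedral group B_3 = Z_2 ≀ S_3, of order 2^3·3! = 48.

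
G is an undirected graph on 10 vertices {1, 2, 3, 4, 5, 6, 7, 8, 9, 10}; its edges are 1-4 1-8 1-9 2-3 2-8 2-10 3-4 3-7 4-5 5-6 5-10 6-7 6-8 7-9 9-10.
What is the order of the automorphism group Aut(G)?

120

G is 3-regular on 10 vertices with no triangles and no 4-cycles (girth 5): this is the Petersen graph. Viewing the Petersen graph as the Kneser graph K(5,2) — vertices are 2-subsets of {1,…,5}, edges join disjoint pairs — its automorphisms are exactly the permutations of the 5-element set, so Aut ≅ S_5 of order 120.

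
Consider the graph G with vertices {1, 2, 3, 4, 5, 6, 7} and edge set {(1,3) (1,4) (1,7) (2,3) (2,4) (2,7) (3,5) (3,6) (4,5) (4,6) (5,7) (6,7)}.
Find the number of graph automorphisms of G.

144

The vertices split by degree into {3, 4, 7} (degree 4) and {1, 2, 5, 6} (degree 3); every edge runs between the two parts, so G is the complete bipartite graph K_{3,4}. Automorphisms preserve the bipartition setwise (since the parts differ in size) and act as S_4 × S_3 within it; |Aut| = 144.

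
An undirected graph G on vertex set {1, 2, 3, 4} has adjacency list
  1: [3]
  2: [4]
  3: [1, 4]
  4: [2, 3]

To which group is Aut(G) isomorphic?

C_2

The degree sequence is [1, 1, 2, 2]; the two degree-1 vertices 1 and 2 are the ends of a path, so G = P_4. The only nontrivial automorphism of a path is the end-to-end reflection, so Aut(G) ≅ Z_2.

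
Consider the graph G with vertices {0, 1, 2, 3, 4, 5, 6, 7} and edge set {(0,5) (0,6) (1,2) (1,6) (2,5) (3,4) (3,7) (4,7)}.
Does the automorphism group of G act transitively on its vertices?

G has two connected components, {0, 1, 2, 5, 6} and {3, 4, 7}; each is 2-regular, so G = C_5 ⊔ C_3. The orbit of 0 under Aut(G) is {0, 1, 2, 5, 6}, which does not contain 3, so G is not vertex-transitive.

No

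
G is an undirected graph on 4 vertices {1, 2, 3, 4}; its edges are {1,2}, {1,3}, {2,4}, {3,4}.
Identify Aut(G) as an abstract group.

the dihedral group of order 8

G is 2-regular and bipartite on 2^2 = 4 vertices with girth 4; it is the hypercube graph Q_2. The symmetry group of the 2-cube is the hyperoctahedral group B_2 = Z_2 ≀ S_2, of order 2^2·2! = 8.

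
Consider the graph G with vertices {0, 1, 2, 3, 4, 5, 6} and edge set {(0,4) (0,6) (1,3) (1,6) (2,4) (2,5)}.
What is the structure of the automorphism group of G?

Z_2

The degree sequence is [2, 2, 2, 1, 2, 1, 2]; the two degree-1 vertices 3 and 5 are the ends of a path, so G = P_7. The only nontrivial automorphism of a path is the end-to-end reflection, so Aut(G) ≅ Z_2.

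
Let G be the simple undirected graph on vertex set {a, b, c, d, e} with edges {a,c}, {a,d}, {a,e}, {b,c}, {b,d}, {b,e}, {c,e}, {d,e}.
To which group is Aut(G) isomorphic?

Vertex e is the unique vertex of degree 4; the remaining 4 vertices each have degree 3 and induce a cycle, so G is the wheel on 5 vertices with hub e. With the hub fixed, the remaining symmetry is that of the rim cycle C_4, giving the dihedral group D_4.

the dihedral group of order 8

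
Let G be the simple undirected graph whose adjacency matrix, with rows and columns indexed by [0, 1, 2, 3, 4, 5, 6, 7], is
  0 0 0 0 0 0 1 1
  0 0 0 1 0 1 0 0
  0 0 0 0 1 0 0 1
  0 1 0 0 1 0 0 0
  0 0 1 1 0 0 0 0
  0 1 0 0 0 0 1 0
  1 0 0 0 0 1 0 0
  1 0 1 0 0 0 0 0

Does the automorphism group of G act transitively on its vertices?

Every vertex has degree 2 and the graph is connected, so G is the 8-cycle C_8. The automorphisms of the 8-cycle are exactly the symmetries of a regular 8-gon: the dihedral group D_8, |D_8| = 16. This group acts transitively on the 8 vertices.

Yes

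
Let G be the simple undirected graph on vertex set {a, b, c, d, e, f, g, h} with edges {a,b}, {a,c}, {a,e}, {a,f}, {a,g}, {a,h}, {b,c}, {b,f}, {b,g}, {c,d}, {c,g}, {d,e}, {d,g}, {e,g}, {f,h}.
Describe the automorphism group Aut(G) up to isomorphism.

The degree sequence is [6, 4, 4, 3, 3, 3, 5, 2]. Checking the degree-preserving permutations of the vertex set shows that none except the identity preserves every edge, so Aut(G) is trivial.

1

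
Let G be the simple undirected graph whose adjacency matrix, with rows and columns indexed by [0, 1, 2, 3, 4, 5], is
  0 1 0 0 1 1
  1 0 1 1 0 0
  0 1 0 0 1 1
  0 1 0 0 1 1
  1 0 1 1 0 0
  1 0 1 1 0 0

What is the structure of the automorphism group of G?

(S_3 × S_3) ⋊ Z_2

G is 3-regular and bipartite with parts {1, 4, 5} and {0, 2, 3} (each part is independent and every cross-pair is an edge), so G = K_{3,3}. Aut(K_{3,3}) is the wreath product S_3 ≀ Z_2: permute within each part, then optionally swap the parts; |Aut| = 2·(3!)² = 72.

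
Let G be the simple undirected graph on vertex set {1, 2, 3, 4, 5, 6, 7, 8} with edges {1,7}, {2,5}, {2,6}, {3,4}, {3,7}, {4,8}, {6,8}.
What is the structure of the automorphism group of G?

The degree sequence is [1, 2, 2, 2, 1, 2, 2, 2]; the two degree-1 vertices 1 and 5 are the ends of a path, so G = P_8. The only nontrivial automorphism of a path is the end-to-end reflection, so Aut(G) ≅ Z_2.

C_2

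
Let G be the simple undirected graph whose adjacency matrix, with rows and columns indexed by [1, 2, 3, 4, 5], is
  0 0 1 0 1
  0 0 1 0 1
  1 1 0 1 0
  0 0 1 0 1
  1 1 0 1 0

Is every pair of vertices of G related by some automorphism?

No

Automorphisms preserve degree, but G has vertices of degree 2 and vertices of degree 3; no automorphism maps one to the other, so G is not vertex-transitive.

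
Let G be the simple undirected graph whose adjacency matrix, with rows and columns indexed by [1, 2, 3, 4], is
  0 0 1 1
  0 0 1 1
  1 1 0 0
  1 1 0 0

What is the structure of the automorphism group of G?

Z_2^2 ⋊ S_2

G is 2-regular and bipartite on 2^2 = 4 vertices with girth 4; it is the hypercube graph Q_2. Aut(Q_2) consists of the signed permutations of the 2 coordinate axes: 2! permutations times 2^2 sign flips, so |Aut| = 2^2·2! = 8.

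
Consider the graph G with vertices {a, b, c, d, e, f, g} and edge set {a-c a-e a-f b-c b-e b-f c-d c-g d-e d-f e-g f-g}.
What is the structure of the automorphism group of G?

The vertices split by degree into {c, e, f} (degree 4) and {a, b, d, g} (degree 3); every edge runs between the two parts, so G is the complete bipartite graph K_{3,4}. Automorphisms preserve the bipartition setwise (since the parts differ in size) and act as S_4 × S_3 within it; |Aut| = 144.

S_4 × S_3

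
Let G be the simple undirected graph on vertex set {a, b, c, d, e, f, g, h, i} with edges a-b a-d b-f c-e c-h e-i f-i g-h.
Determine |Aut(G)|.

2

The degree sequence is [2, 2, 2, 1, 2, 2, 1, 2, 2]; the two degree-1 vertices d and g are the ends of a path, so G = P_9. A path has exactly one nontrivial symmetry — reversal — giving Aut(G) of order 2.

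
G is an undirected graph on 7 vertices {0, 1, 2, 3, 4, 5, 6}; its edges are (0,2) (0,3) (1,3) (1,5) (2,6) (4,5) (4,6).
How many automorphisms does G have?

14

G is 2-regular and connected on 7 vertices, i.e. the cycle C_7. C_7 has 7 rotations and 7 reflections, so Aut(C_7) ≅ D_7 of order 14.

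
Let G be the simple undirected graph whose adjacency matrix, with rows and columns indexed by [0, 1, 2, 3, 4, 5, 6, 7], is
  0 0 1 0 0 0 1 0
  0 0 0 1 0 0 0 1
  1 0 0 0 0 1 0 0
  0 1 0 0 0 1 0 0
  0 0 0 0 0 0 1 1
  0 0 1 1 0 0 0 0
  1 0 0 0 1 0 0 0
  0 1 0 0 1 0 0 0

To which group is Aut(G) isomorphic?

the dihedral group of order 16

Every vertex has degree 2 and the graph is connected, so G is the 8-cycle C_8. C_8 has 8 rotations and 8 reflections, so Aut(C_8) ≅ D_8 of order 16.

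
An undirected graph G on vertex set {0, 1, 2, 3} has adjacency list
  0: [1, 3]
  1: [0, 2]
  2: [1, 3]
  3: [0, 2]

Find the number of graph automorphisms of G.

Every vertex has degree 2 and the graph is connected, so G is the 4-cycle C_4. The automorphisms of the 4-cycle are exactly the symmetries of a regular 4-gon: the dihedral group D_4, |D_4| = 8.

8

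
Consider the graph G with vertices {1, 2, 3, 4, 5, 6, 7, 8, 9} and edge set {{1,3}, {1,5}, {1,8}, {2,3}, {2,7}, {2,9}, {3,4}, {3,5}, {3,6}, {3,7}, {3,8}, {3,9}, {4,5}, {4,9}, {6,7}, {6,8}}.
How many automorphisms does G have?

Vertex 3 is the unique vertex of degree 8; the remaining 8 vertices each have degree 3 and induce a cycle, so G is the wheel on 9 vertices with hub 3. Every automorphism fixes the hub and acts on the rim 8-cycle, so Aut(G) ≅ Aut(C_8) = D_8 of order 16.

16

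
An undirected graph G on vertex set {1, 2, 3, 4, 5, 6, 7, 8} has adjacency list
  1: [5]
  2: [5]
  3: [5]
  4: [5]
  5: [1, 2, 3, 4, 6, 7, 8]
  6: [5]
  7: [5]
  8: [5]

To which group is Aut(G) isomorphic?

Vertex 5 has degree 7 and every other vertex has degree 1, so G is the star K_{1,7} with centre 5. Any automorphism fixes the centre and permutes the 7 leaves freely, so Aut(G) ≅ S_7 of order 7! = 5040.

S_7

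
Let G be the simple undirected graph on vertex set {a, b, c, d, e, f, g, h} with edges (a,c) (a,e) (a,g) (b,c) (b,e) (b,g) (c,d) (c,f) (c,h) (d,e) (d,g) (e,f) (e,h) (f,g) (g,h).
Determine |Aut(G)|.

720

The vertices split by degree into {c, e, g} (degree 5) and {a, b, d, f, h} (degree 3); every edge runs between the two parts, so G is the complete bipartite graph K_{3,5}. The parts have unequal sizes, so no automorphism swaps them; each part is permuted independently, giving S_5 × S_3 of order 5!·3! = 720.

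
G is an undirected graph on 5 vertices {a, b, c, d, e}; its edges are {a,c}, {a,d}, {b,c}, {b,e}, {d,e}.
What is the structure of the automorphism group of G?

G is 2-regular and connected on 5 vertices, i.e. the cycle C_5. The automorphisms of the 5-cycle are exactly the symmetries of a regular 5-gon: the dihedral group D_5, |D_5| = 10.

the dihedral group of order 10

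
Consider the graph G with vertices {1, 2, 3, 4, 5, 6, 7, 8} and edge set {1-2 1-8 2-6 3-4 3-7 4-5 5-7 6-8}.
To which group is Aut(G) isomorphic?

D_4 ≀ Z_2

G has two connected components, {1, 2, 6, 8} and {3, 4, 5, 7}; each is 2-regular, so G = C_4 ⊔ C_4. Aut of a disjoint union of two copies of C_4 is the wreath product D_4 ≀ Z_2, of order 2·8² = 128.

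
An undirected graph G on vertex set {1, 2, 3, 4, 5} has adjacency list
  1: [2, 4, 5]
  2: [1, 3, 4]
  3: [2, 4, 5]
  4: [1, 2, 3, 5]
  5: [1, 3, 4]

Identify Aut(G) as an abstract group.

Vertex 4 is the unique vertex of degree 4; the remaining 4 vertices each have degree 3 and induce a cycle, so G is the wheel on 5 vertices with hub 4. With the hub fixed, the remaining symmetry is that of the rim cycle C_4, giving the dihedral group D_4.

the dihedral group of order 8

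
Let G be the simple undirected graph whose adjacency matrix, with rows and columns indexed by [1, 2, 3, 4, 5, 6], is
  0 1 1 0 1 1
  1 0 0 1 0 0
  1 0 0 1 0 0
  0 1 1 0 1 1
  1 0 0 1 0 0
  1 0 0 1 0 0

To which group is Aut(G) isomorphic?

The vertices split by degree into {1, 4} (degree 4) and {2, 3, 5, 6} (degree 2); every edge runs between the two parts, so G is the complete bipartite graph K_{2,4}. The parts have unequal sizes, so no automorphism swaps them; each part is permuted independently, giving S_4 × S_2 of order 4!·2! = 48.

S_4 × S_2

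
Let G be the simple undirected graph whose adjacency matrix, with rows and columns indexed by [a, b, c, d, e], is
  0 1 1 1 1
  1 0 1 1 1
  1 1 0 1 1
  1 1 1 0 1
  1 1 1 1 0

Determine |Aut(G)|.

Every vertex has degree 4, so G is the complete graph K_5. Every bijection on the vertex set is an automorphism of K_5; hence Aut(K_5) ≅ S_5, order 120.

120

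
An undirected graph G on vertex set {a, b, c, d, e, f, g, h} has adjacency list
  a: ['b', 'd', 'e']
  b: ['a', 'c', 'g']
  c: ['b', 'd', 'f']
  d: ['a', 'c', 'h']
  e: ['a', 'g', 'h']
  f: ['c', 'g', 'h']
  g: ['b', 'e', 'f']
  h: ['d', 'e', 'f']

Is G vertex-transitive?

G is 3-regular and bipartite on 2^3 = 8 vertices with girth 4; it is the hypercube graph Q_3. Aut(Q_3) consists of the signed permutations of the 3 coordinate axes: 3! permutations times 2^3 sign flips, so |Aut| = 2^3·3! = 48. Under this action every vertex can be carried to every other, so G is vertex-transitive.

Yes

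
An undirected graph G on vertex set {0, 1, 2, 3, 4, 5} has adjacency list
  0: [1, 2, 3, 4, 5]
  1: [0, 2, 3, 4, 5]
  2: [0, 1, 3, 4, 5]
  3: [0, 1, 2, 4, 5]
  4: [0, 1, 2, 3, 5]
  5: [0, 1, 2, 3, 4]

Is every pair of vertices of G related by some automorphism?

All 6 vertices are pairwise adjacent: G = K_6. Every bijection on the vertex set is an automorphism of K_6; hence Aut(K_6) ≅ S_6, order 720. This group acts transitively on the 6 vertices.

Yes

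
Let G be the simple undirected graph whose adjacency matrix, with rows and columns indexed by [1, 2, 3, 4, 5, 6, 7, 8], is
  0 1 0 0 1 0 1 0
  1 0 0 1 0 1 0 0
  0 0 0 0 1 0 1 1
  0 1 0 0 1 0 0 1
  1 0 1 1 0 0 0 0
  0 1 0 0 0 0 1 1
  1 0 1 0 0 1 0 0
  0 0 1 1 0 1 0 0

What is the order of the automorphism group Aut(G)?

G is 3-regular and bipartite on 2^3 = 8 vertices with girth 4; it is the hypercube graph Q_3. Aut(Q_3) consists of the signed permutations of the 3 coordinate axes: 3! permutations times 2^3 sign flips, so |Aut| = 2^3·3! = 48.

48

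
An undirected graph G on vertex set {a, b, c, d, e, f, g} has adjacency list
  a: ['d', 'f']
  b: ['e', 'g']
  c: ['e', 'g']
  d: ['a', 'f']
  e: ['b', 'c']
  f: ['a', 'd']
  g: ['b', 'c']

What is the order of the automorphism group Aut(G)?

48

G has two connected components, {b, c, e, g} and {a, d, f}; each is 2-regular, so G = C_4 ⊔ C_3. The components are non-isomorphic (different sizes), so Aut(G) = Aut(C_3) × Aut(C_4) = D_3 × D_4 of order 6·8 = 48.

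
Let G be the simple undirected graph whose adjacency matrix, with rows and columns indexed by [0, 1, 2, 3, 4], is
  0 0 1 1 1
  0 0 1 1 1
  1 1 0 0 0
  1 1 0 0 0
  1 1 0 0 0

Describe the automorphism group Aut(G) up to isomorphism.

S_2 × S_3

The vertices split by degree into {0, 1} (degree 3) and {2, 3, 4} (degree 2); every edge runs between the two parts, so G is the complete bipartite graph K_{2,3}. Automorphisms preserve the bipartition setwise (since the parts differ in size) and act as S_2 × S_3 within it; |Aut| = 12.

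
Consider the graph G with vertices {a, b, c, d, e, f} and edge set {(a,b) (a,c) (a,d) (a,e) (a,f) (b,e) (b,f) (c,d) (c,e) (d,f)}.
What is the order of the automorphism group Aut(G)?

Vertex a is the unique vertex of degree 5; the remaining 5 vertices each have degree 3 and induce a cycle, so G is the wheel on 6 vertices with hub a. With the hub fixed, the remaining symmetry is that of the rim cycle C_5, giving the dihedral group D_5.

10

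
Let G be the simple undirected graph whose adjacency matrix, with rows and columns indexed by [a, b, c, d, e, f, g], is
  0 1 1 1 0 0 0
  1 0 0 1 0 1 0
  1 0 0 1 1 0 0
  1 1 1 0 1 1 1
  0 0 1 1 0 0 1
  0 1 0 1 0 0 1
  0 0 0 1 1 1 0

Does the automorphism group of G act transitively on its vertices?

Vertex d is the only vertex of degree 6, so every automorphism fixes it; G is not vertex-transitive.

No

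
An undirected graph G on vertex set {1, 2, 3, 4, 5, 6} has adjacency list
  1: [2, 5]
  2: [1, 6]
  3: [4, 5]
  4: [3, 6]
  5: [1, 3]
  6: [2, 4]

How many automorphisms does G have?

G is 2-regular and connected on 6 vertices, i.e. the cycle C_6. C_6 has 6 rotations and 6 reflections, so Aut(C_6) ≅ D_6 of order 12.

12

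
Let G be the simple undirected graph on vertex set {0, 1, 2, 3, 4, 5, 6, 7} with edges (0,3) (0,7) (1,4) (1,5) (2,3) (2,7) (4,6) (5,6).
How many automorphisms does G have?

G has two connected components, {0, 2, 3, 7} and {1, 4, 5, 6}; each is 2-regular, so G = C_4 ⊔ C_4. With two isomorphic components, Aut(G) = Aut(C_4) ≀ S_2 = (D_4 × D_4) ⋊ Z_2: permute each cycle by D_4, then optionally swap the two cycles. Order 2·(2·4)² = 128.

128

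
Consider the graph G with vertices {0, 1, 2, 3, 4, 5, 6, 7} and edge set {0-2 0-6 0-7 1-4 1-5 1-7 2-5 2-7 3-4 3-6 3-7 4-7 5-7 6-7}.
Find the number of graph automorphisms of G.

Vertex 7 is the unique vertex of degree 7; the remaining 7 vertices each have degree 3 and induce a cycle, so G is the wheel on 8 vertices with hub 7. Every automorphism fixes the hub and acts on the rim 7-cycle, so Aut(G) ≅ Aut(C_7) = D_7 of order 14.

14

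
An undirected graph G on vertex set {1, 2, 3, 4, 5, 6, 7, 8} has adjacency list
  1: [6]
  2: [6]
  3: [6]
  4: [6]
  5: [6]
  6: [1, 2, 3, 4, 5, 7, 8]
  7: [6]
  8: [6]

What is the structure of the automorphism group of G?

Vertex 6 has degree 7 and every other vertex has degree 1, so G is the star K_{1,7} with centre 6. Any automorphism fixes the centre and permutes the 7 leaves freely, so Aut(G) ≅ S_7 of order 7! = 5040.

the symmetric group on 7 letters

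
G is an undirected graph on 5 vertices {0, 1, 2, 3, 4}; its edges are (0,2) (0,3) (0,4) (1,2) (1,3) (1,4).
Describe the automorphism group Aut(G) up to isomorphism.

The vertices split by degree into {0, 1} (degree 3) and {2, 3, 4} (degree 2); every edge runs between the two parts, so G is the complete bipartite graph K_{2,3}. Automorphisms preserve the bipartition setwise (since the parts differ in size) and act as S_3 × S_2 within it; |Aut| = 12.

S_3 × S_2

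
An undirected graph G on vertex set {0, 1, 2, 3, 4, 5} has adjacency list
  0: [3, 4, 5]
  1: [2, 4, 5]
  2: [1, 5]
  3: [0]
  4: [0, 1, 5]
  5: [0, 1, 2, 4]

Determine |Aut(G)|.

Degrees alone do not determine every vertex (e.g. 0 and 1 both have degree 3), but their neighbour-degree multisets differ: N(0) has degrees [1, 3, 4] while N(1) has degrees [2, 3, 4]. Repeating this refinement separates all vertices, so the only automorphism is the identity.

1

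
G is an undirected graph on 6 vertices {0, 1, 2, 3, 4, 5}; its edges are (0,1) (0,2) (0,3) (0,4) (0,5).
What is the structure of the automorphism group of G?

Vertex 0 has degree 5 and every other vertex has degree 1, so G is the star K_{1,5} with centre 0. Any automorphism fixes the centre and permutes the 5 leaves freely, so Aut(G) ≅ S_5 of order 5! = 120.

the symmetric group on 5 letters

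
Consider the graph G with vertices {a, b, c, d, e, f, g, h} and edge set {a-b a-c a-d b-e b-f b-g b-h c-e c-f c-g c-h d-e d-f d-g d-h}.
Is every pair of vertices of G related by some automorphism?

Automorphisms preserve degree, but G has vertices of degree 3 and vertices of degree 5; no automorphism maps one to the other, so G is not vertex-transitive.

No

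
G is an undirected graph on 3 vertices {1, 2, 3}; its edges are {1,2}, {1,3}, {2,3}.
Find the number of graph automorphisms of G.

Every vertex has degree 2, so G is the complete graph K_3. Every bijection on the vertex set is an automorphism of K_3; hence Aut(K_3) ≅ S_3, order 6.

6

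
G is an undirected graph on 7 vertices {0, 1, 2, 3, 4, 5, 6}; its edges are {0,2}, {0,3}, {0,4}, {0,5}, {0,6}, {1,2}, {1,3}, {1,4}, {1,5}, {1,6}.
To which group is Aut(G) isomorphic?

The vertices split by degree into {0, 1} (degree 5) and {2, 3, 4, 5, 6} (degree 2); every edge runs between the two parts, so G is the complete bipartite graph K_{2,5}. The parts have unequal sizes, so no automorphism swaps them; each part is permuted independently, giving S_5 × S_2 of order 5!·2! = 240.

S_5 × S_2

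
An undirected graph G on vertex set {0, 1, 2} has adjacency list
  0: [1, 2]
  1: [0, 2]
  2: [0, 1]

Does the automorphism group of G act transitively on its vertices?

Yes

Every vertex has degree 2, so G is the complete graph K_3. Every bijection on the vertex set is an automorphism of K_3; hence Aut(K_3) ≅ S_3, order 6. Under this action every vertex can be carried to every other, so G is vertex-transitive.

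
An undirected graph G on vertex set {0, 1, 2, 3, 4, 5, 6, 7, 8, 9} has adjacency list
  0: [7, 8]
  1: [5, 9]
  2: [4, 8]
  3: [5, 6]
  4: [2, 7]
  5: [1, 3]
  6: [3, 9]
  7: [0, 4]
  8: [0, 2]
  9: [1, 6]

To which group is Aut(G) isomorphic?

D_5 ≀ Z_2

G has two connected components, {0, 2, 4, 7, 8} and {1, 3, 5, 6, 9}; each is 2-regular, so G = C_5 ⊔ C_5. With two isomorphic components, Aut(G) = Aut(C_5) ≀ S_2 = (D_5 × D_5) ⋊ Z_2: permute each cycle by D_5, then optionally swap the two cycles. Order 2·(2·5)² = 200.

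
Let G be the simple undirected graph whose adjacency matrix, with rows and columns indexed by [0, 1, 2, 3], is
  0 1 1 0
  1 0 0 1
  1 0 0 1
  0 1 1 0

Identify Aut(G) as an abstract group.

G is 2-regular and connected on 4 vertices, i.e. the cycle C_4. The automorphisms of the 4-cycle are exactly the symmetries of a regular 4-gon: the dihedral group D_4, |D_4| = 8.

D_4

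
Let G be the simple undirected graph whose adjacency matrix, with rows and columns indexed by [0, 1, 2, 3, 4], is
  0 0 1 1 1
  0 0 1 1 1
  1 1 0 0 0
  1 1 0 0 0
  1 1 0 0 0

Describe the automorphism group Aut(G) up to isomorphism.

S_3 × S_2

The vertices split by degree into {0, 1} (degree 3) and {2, 3, 4} (degree 2); every edge runs between the two parts, so G is the complete bipartite graph K_{2,3}. Automorphisms preserve the bipartition setwise (since the parts differ in size) and act as S_3 × S_2 within it; |Aut| = 12.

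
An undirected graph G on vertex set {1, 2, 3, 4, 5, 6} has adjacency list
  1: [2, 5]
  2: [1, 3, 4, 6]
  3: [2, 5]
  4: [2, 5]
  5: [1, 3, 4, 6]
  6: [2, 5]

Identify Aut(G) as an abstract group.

The vertices split by degree into {2, 5} (degree 4) and {1, 3, 4, 6} (degree 2); every edge runs between the two parts, so G is the complete bipartite graph K_{2,4}. The parts have unequal sizes, so no automorphism swaps them; each part is permuted independently, giving S_4 × S_2 of order 4!·2! = 48.

S_4 × S_2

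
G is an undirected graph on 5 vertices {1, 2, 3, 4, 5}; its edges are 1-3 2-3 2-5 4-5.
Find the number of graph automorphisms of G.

2

The degree sequence is [1, 2, 2, 1, 2]; the two degree-1 vertices 1 and 4 are the ends of a path, so G = P_5. The only nontrivial automorphism of a path is the end-to-end reflection, so Aut(G) ≅ Z_2.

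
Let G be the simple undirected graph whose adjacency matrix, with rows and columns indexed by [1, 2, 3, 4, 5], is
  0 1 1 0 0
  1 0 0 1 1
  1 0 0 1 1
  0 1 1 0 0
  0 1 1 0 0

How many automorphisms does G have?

The vertices split by degree into {2, 3} (degree 3) and {1, 4, 5} (degree 2); every edge runs between the two parts, so G is the complete bipartite graph K_{2,3}. Automorphisms preserve the bipartition setwise (since the parts differ in size) and act as S_2 × S_3 within it; |Aut| = 12.

12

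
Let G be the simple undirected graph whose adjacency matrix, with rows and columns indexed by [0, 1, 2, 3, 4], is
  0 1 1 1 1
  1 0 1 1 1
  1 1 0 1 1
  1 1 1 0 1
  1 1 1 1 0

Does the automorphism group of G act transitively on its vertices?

Yes

All 5 vertices are pairwise adjacent: G = K_5. Every bijection on the vertex set is an automorphism of K_5; hence Aut(K_5) ≅ S_5, order 120. Under this action every vertex can be carried to every other, so G is vertex-transitive.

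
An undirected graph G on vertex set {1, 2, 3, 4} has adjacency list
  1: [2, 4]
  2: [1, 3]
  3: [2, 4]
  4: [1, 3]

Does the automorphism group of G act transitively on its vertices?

Yes

G is 2-regular and connected on 4 vertices, i.e. the cycle C_4. C_4 has 4 rotations and 4 reflections, so Aut(C_4) ≅ D_4 of order 8. Under this action every vertex can be carried to every other, so G is vertex-transitive.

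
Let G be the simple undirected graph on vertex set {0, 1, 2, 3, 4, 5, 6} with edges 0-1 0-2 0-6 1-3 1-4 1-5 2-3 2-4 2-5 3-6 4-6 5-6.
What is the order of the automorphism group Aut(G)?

The vertices split by degree into {1, 2, 6} (degree 4) and {0, 3, 4, 5} (degree 3); every edge runs between the two parts, so G is the complete bipartite graph K_{3,4}. Automorphisms preserve the bipartition setwise (since the parts differ in size) and act as S_3 × S_4 within it; |Aut| = 144.

144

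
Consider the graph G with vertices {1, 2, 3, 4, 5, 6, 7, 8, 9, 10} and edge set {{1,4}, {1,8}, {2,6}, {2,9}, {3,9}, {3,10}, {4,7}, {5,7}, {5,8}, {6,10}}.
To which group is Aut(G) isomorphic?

D_5 ≀ Z_2

G has two connected components, {2, 3, 6, 9, 10} and {1, 4, 5, 7, 8}; each is 2-regular, so G = C_5 ⊔ C_5. Aut of a disjoint union of two copies of C_5 is the wreath product D_5 ≀ Z_2, of order 2·10² = 200.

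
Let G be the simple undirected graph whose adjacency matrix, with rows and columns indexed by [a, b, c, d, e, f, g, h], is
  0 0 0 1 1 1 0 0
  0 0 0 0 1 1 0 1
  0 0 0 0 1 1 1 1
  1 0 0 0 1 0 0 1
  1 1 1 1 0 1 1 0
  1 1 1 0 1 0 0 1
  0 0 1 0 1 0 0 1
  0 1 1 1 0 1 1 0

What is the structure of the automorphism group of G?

{e}

The degree sequence is [3, 3, 4, 3, 6, 5, 3, 5]. Checking the degree-preserving permutations of the vertex set shows that none except the identity preserves every edge, so Aut(G) is trivial.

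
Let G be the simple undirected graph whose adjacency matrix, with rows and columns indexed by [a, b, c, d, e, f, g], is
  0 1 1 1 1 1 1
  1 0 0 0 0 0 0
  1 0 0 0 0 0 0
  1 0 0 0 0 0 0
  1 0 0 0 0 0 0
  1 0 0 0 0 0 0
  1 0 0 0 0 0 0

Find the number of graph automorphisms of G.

Vertex a has degree 6 and every other vertex has degree 1, so G is the star K_{1,6} with centre a. Any automorphism fixes the centre and permutes the 6 leaves freely, so Aut(G) ≅ S_6 of order 6! = 720.

720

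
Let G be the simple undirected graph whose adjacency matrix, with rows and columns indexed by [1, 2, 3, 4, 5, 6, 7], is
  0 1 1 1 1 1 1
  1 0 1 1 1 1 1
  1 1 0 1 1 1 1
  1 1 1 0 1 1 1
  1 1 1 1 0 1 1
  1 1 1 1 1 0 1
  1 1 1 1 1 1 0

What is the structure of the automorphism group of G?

Every vertex has degree 6, so G is the complete graph K_7. Any permutation of the 7 vertices preserves K_7, so Aut(K_7) = S_7 of order 7! = 5040.

S_7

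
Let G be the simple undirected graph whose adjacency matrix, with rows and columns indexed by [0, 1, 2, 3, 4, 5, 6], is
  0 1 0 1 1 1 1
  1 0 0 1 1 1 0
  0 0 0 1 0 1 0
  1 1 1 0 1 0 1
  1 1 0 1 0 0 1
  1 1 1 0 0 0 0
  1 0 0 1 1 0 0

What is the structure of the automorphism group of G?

{e}

The degree sequence is [5, 4, 2, 5, 4, 3, 3]. Checking the degree-preserving permutations of the vertex set shows that none except the identity preserves every edge, so Aut(G) is trivial.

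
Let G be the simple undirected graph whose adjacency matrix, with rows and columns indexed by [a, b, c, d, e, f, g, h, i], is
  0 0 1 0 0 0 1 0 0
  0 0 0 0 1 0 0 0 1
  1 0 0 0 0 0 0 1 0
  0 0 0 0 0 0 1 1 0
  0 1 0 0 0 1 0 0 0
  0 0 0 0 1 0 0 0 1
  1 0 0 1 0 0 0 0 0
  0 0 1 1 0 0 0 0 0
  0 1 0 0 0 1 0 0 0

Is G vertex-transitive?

G has two connected components, {a, c, d, g, h} and {b, e, f, i}; each is 2-regular, so G = C_5 ⊔ C_4. The orbit of a under Aut(G) is {a, c, d, g, h}, which does not contain b, so G is not vertex-transitive.

No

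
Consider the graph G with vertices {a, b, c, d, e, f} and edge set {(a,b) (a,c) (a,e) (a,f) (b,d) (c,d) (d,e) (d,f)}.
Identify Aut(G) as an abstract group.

The vertices split by degree into {a, d} (degree 4) and {b, c, e, f} (degree 2); every edge runs between the two parts, so G is the complete bipartite graph K_{2,4}. Automorphisms preserve the bipartition setwise (since the parts differ in size) and act as S_4 × S_2 within it; |Aut| = 48.

S_4 × S_2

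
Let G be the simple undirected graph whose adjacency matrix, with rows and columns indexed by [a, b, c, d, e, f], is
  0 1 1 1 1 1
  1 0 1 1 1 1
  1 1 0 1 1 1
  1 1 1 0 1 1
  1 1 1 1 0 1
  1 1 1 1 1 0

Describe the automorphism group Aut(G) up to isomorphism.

Every vertex has degree 5, so G is the complete graph K_6. Every bijection on the vertex set is an automorphism of K_6; hence Aut(K_6) ≅ S_6, order 720.

the symmetric group on 6 letters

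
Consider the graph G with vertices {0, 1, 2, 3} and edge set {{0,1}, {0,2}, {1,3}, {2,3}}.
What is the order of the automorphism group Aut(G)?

8

G is 2-regular and bipartite on 2^2 = 4 vertices with girth 4; it is the hypercube graph Q_2. Aut(Q_2) consists of the signed permutations of the 2 coordinate axes: 2! permutations times 2^2 sign flips, so |Aut| = 2^2·2! = 8.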